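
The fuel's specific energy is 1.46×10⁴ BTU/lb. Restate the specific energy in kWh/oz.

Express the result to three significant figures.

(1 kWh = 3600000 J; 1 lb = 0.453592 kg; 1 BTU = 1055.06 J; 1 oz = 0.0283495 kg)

0.267 kWh/oz

1.46×10⁴ BTU/lb × 1055.06 J/BTU ÷ 0.453592 kg/lb = 3.39598×10⁷ J/kg
3.39598×10⁷ J/kg ÷ 3600000 J/kWh × 0.0283495 kg/oz = 0.267429 kWh/oz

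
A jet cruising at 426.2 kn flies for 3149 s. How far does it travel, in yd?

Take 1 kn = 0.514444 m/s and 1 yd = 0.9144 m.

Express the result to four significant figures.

7.551×10⁵ yd

426.2 kn × 0.514444 = 219.256 m/s
d = v × t = 219.256 m/s × 3149 s = 690437 m
690437 m ÷ (0.9144 m/yd) = 755071 yd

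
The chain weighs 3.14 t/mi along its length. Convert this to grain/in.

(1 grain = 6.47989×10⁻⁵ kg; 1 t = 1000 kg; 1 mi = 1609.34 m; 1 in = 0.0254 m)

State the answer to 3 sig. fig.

765 grain/in

3.14 t/mi × 1000 kg/t ÷ 1609.34 m/mi = 1.95111 kg/m
1.95111 kg/m ÷ 6.47989×10⁻⁵ kg/grain × 0.0254 m/in = 764.8 grain/in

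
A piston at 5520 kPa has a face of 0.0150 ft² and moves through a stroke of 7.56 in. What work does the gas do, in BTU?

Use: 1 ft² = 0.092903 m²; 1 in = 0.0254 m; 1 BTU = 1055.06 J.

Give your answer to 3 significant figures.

1.40 BTU

5520 kPa → 5.52×10⁶ Pa
0.0150 ft² → 0.00139354 m²
F = P × A = 5.52×10⁶ × 0.00139354 = 7692.34 N
7.56 in → 0.192024 m
W = F × d = 7692.34 × 0.192024 = 1477.11 J
In BTU: 1477.11 / 1055.06 = 1.40002 BTU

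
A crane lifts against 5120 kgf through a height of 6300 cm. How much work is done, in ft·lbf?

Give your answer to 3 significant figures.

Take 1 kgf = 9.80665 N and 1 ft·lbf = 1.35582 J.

2.33×10⁶ ft·lbf

5120 kgf × 9.80665 → 50210 N
6300 cm × 0.01 → 63 m
W = F × d = 50210 N × 63 m = 3.16323×10⁶ J
3.16323×10⁶ J ÷ (1.35582 J/ft·lbf) = 2.33308×10⁶ ft·lbf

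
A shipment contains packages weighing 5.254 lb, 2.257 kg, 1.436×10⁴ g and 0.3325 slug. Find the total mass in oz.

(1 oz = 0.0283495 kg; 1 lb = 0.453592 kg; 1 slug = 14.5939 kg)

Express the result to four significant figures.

841.4 oz

5.254 lb × 0.453592 → 2.38317 kg
2.257 kg (already kg)
1.436×10⁴ g × 0.001 → 14.36 kg
0.3325 slug × 14.5939 → 4.85247 kg
Combined: 2.38317 + 2.257 + 14.36 + 4.85247 = 23.8526 kg
In oz: 23.8526 / 0.0283495 = 841.376 oz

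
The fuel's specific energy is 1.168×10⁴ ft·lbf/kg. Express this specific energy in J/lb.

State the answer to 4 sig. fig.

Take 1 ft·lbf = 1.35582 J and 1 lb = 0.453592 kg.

7183 J/lb

1.168×10⁴ ft·lbf/kg × 1.35582 J/ft·lbf = 15836 J/kg
15836 J/kg × 0.453592 kg/lb = 7183.08 J/lb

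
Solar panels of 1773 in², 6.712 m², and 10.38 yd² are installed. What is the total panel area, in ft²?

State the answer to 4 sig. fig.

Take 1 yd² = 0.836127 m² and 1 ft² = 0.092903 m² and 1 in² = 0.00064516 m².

1773 in² × 0.00064516 = 1.14387 m²
6.712 m² (already m²)
10.38 yd² × 0.836127 = 8.679 m²
Combined: 1.14387 + 6.712 + 8.679 = 16.5349 m²
In ft²: 16.5349 / 0.092903 = 177.98 ft²

178.0 ft²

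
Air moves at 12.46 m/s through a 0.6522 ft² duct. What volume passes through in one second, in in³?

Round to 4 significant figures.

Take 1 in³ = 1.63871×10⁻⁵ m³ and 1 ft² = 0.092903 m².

0.6522 ft² × 0.092903 = 0.0605913 m²
V = v × A × t = 12.46 m/s × 0.0605913 m² × 1 s = 0.754968 m³
0.754968 m³ ÷ (1.63871×10⁻⁵ m³/in³) = 46070.9 in³

4.607×10⁴ in³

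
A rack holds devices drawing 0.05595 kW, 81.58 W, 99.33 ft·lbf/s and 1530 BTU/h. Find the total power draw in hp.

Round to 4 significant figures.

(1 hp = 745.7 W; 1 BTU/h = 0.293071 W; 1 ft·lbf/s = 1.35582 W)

0.05595 kW × 1000 = 55.95 W
81.58 W (already W)
99.33 ft·lbf/s × 1.35582 = 134.674 W
1530 BTU/h × 0.293071 = 448.399 W
Total: 55.95 + 81.58 + 134.674 + 448.399 = 720.603 W
In hp: 720.603 / 745.7 = 0.966344 hp

0.9663 hp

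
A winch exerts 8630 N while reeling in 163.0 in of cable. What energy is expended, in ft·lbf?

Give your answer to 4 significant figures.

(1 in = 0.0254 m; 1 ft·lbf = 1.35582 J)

163.0 in × 0.0254 → 4.1402 m
W = F × d = 8630 N × 4.1402 m = 35729.9 J
35729.9 J ÷ (1.35582 J/ft·lbf) = 26353 ft·lbf

2.635×10⁴ ft·lbf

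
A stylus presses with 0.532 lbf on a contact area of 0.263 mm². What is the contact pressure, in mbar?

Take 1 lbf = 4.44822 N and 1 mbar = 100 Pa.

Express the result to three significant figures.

0.532 lbf × 4.44822 → 2.36645 N
0.263 mm² × 10⁻⁶ → 2.63×10⁻⁷ m²
P = F / A = 2.36645 N / 2.63×10⁻⁷ m² = 8.99791×10⁶ Pa
8.99791×10⁶ Pa ÷ (100 Pa/mbar) = 89979.1 mbar

9.00×10⁴ mbar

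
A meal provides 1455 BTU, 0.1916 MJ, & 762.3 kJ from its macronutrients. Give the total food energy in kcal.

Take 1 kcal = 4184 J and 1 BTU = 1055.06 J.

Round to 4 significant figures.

1455 BTU × 1055.06 = 1.53511×10⁶ J
0.1916 MJ × 1000000 = 191600 J
762.3 kJ × 1000 = 762300 J
Total: 1.53511×10⁶ + 191600 + 762300 = 2.48901×10⁶ J
In kcal: 2.48901×10⁶ / 4184 = 594.888 kcal

594.9 kcal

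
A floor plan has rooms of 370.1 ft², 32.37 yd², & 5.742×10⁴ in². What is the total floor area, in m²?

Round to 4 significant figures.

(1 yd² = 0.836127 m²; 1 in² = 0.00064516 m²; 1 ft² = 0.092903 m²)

98.49 m²

370.1 ft² × 0.092903 → 34.3834 m²
32.37 yd² × 0.836127 → 27.0654 m²
5.742×10⁴ in² × 0.00064516 → 37.0451 m²
Sum: 34.3834 + 27.0654 + 37.0451 = 98.4939 m²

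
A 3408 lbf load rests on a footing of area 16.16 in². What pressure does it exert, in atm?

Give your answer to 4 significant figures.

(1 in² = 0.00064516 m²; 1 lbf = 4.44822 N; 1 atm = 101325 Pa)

3408 lbf × 4.44822 = 15159.5 N
16.16 in² × 0.00064516 = 0.0104258 m²
P = F / A = 15159.5 N / 0.0104258 m² = 1.45404×10⁶ Pa
1.45404×10⁶ Pa ÷ (101325 Pa/atm) = 14.3503 atm

14.35 atm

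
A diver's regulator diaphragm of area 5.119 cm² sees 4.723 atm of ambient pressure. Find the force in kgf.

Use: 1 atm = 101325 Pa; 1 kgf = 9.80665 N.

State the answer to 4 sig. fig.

4.723 atm × 101325 = 478558 Pa
5.119 cm² × 0.0001 = 5.119×10⁻⁴ m²
F = P × A = 478558 Pa × 5.119×10⁻⁴ m² = 244.974 N
244.974 N ÷ (9.80665 N/kgf) = 24.9804 kgf

24.98 kgf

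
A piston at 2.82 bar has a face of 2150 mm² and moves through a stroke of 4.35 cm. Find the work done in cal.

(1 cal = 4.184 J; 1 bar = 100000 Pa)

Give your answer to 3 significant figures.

2.82 bar → 282000 Pa
2150 mm² → 0.00215 m²
F = P × A = 282000 × 0.00215 = 606.3 N
4.35 cm → 0.0435 m
W = F × d = 606.3 × 0.0435 = 26.374 J
In cal: 26.374 / 4.184 = 6.30354 cal

6.30 cal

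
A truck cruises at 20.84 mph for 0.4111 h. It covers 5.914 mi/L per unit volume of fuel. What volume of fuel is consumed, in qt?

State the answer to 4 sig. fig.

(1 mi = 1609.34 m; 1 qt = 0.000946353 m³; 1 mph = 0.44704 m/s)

1.531 qt

20.84 mph → 9.31631 m/s
0.4111 h → 1479.96 s
d = v × t = 9.31631 × 1479.96 = 13787.8 m
5.914 mi/L → 9.51764×10⁶ m/m³
V = d / (distance per unit fuel) = 13787.8 / 9.51764×10⁶ = 0.00144866 m³
In qt: 0.00144866 / 0.000946353 = 1.53078 qt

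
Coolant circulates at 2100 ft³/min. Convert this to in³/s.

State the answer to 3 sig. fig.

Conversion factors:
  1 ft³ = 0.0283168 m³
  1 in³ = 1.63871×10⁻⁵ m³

6.05×10⁴ in³/s

2100 ft³/min × 0.0283168 m³/ft³ ÷ 60 s/min = 0.991088 m³/s
0.991088 m³/s ÷ 1.63871×10⁻⁵ m³/in³ = 60479.8 in³/s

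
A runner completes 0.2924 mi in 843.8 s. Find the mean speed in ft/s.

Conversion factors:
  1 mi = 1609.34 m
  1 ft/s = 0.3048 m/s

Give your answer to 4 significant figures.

0.2924 mi × 1609.34 = 470.571 m
v = d / t = 470.571 m / 843.8 s = 0.557681 m/s
0.557681 m/s ÷ (0.3048 m/s/ft/s) = 1.82966 ft/s

1.830 ft/s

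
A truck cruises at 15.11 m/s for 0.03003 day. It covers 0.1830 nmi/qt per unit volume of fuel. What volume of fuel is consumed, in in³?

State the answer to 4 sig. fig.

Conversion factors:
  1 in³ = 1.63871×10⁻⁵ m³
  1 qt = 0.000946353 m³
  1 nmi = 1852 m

0.03003 day → 2594.59 s
d = v × t = 15.11 × 2594.59 = 39204.3 m
0.1830 nmi/qt → 358129 m/m³
V = d / (distance per unit fuel) = 39204.3 / 358129 = 0.10947 m³
In in³: 0.10947 / 1.63871×10⁻⁵ = 6680.25 in³

6680 in³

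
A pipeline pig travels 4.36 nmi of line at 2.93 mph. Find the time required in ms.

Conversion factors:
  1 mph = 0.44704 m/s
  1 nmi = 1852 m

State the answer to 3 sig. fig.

4.36 nmi × 1852 → 8074.72 m
2.93 mph × 0.44704 → 1.30983 m/s
t = d / v = 8074.72 m / 1.30983 m/s = 6164.71 s
6164.71 s ÷ (0.001 s/ms) = 6.16471×10⁶ ms

6.16×10⁶ ms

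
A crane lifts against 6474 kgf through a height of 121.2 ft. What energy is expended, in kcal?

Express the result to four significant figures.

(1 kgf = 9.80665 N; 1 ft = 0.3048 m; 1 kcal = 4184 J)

6474 kgf × 9.80665 → 63488.3 N
121.2 ft × 0.3048 → 36.9418 m
W = F × d = 63488.3 N × 36.9418 m = 2.34537×10⁶ J
2.34537×10⁶ J ÷ (4184 J/kcal) = 560.557 kcal

560.6 kcal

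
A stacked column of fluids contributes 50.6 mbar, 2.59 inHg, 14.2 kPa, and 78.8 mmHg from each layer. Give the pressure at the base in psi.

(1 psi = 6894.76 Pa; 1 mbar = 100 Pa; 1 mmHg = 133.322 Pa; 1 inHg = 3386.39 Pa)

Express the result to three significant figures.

50.6 mbar × 100 → 5060 Pa
2.59 inHg × 3386.39 → 8770.75 Pa
14.2 kPa × 1000 → 14200 Pa
78.8 mmHg × 133.322 → 10505.8 Pa
Sum: 5060 + 8770.75 + 14200 + 10505.8 = 38536.6 Pa
In psi: 38536.6 / 6894.76 = 5.58926 psi

5.59 psi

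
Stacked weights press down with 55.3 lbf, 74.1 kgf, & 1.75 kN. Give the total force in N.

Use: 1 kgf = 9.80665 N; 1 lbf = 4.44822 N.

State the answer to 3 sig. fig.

2720 N

55.3 lbf × 4.44822 = 245.987 N
74.1 kgf × 9.80665 = 726.673 N
1.75 kN × 1000 = 1750 N
Combined: 245.987 + 726.673 + 1750 = 2722.66 N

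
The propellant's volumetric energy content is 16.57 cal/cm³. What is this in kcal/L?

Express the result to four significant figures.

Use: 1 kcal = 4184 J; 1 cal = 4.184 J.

16.57 kcal/L

16.57 cal/cm³ × 4.184 J/cal ÷ 10⁻⁶ m³/cm³ = 6.93289×10⁷ J/m³
6.93289×10⁷ J/m³ ÷ 4184 J/kcal × 0.001 m³/L = 16.57 kcal/L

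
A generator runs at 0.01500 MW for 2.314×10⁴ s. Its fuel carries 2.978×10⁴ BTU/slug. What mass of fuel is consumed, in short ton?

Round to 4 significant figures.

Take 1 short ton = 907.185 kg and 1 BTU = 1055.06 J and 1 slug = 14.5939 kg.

0.1777 short ton

0.01500 MW → 15000 W
E = P × t = 15000 × 23140 = 3.471×10⁸ J
2.978×10⁴ BTU/slug → 2.15293×10⁶ J/kg
m = E / e_s = 3.471×10⁸ / 2.15293×10⁶ = 161.222 kg
In short ton: 161.222 / 907.185 = 0.177717 short ton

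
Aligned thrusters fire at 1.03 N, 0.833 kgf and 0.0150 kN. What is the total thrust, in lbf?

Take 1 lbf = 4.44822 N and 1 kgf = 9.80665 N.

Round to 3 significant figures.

1.03 N (already N)
0.833 kgf × 9.80665 = 8.16894 N
0.0150 kN × 1000 = 15 N
Combined: 1.03 + 8.16894 + 15 = 24.1989 N
In lbf: 24.1989 / 4.44822 = 5.44013 lbf

5.44 lbf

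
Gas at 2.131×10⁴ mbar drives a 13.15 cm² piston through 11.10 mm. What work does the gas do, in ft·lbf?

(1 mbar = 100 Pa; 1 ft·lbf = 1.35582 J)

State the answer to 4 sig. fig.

22.94 ft·lbf

2.131×10⁴ mbar → 2.131×10⁶ Pa
13.15 cm² → 0.001315 m²
F = P × A = 2.131×10⁶ × 0.001315 = 2802.26 N
11.10 mm → 0.0111 m
W = F × d = 2802.26 × 0.0111 = 31.1051 J
In ft·lbf: 31.1051 / 1.35582 = 22.9419 ft·lbf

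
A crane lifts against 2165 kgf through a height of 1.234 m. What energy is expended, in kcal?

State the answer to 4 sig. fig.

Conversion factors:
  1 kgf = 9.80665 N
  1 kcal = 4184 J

2165 kgf × 9.80665 = 21231.4 N
W = F × d = 21231.4 N × 1.234 m = 26199.5 J
26199.5 J ÷ (4184 J/kcal) = 6.26183 kcal

6.262 kcal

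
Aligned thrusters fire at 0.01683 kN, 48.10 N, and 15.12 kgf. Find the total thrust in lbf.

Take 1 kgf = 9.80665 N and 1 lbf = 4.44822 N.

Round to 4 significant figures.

47.93 lbf

0.01683 kN × 1000 = 16.83 N
48.10 N (already N)
15.12 kgf × 9.80665 = 148.277 N
Sum: 16.83 + 48.1 + 148.277 = 213.207 N
In lbf: 213.207 / 4.44822 = 47.9309 lbf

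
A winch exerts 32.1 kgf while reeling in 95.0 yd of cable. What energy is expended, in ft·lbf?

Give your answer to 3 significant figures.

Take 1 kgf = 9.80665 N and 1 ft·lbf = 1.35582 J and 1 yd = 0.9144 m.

32.1 kgf × 9.80665 = 314.793 N
95.0 yd × 0.9144 = 86.868 m
W = F × d = 314.793 N × 86.868 m = 27345.4 J
27345.4 J ÷ (1.35582 J/ft·lbf) = 20168.9 ft·lbf

2.02×10⁴ ft·lbf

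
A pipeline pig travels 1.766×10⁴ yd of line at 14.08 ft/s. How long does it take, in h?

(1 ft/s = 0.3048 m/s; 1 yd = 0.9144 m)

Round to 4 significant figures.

1.766×10⁴ yd × 0.9144 = 16148.3 m
14.08 ft/s × 0.3048 = 4.29158 m/s
t = d / v = 16148.3 m / 4.29158 m/s = 3762.79 s
3762.79 s ÷ (3600 s/h) = 1.04522 h

1.045 h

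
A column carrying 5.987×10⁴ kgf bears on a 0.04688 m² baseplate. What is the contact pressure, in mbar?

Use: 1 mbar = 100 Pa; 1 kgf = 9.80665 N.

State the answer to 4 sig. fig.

1.252×10⁵ mbar

5.987×10⁴ kgf × 9.80665 → 587124 N
P = F / A = 587124 N / 0.04688 m² = 1.2524×10⁷ Pa
1.2524×10⁷ Pa ÷ (100 Pa/mbar) = 125240 mbar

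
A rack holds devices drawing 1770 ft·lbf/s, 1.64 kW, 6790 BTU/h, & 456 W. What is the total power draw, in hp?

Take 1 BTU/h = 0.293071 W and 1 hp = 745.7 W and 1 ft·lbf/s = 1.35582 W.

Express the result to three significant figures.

8.70 hp

1770 ft·lbf/s × 1.35582 = 2399.8 W
1.64 kW × 1000 = 1640 W
6790 BTU/h × 0.293071 = 1989.95 W
456 W (already W)
Total: 2399.8 + 1640 + 1989.95 + 456 = 6485.75 W
In hp: 6485.75 / 745.7 = 8.69753 hp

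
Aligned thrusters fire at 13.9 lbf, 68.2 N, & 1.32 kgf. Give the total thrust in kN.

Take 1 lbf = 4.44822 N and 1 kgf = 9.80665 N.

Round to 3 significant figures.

13.9 lbf × 4.44822 = 61.8303 N
68.2 N (already N)
1.32 kgf × 9.80665 = 12.9448 N
Sum: 61.8303 + 68.2 + 12.9448 = 142.975 N
In kN: 142.975 / 1000 = 0.142975 kN

0.143 kN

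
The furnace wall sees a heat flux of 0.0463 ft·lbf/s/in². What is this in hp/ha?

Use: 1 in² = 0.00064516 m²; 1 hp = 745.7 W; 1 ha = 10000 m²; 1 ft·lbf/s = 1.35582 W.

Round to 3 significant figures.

0.0463 ft·lbf/s/in² × 1.35582 W/ft·lbf/s ÷ 0.00064516 m²/in² = 97.3006 W/m²
97.3006 W/m² ÷ 745.7 W/hp × 10000 m²/ha = 1304.82 hp/ha

1300 hp/ha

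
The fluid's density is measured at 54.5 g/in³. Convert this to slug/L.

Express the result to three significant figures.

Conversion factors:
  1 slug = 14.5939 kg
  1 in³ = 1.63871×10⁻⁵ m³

54.5 g/in³ × 0.001 kg/g ÷ 1.63871×10⁻⁵ m³/in³ = 3325.79 kg/m³
3325.79 kg/m³ ÷ 14.5939 kg/slug × 0.001 m³/L = 0.227889 slug/L

0.228 slug/L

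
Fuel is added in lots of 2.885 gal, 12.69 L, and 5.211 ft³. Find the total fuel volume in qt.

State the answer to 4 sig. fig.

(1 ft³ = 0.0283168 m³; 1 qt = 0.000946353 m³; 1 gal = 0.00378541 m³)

180.9 qt

2.885 gal × 0.00378541 = 0.0109209 m³
12.69 L × 0.001 = 0.01269 m³
5.211 ft³ × 0.0283168 = 0.147559 m³
Combined: 0.0109209 + 0.01269 + 0.147559 = 0.17117 m³
In qt: 0.17117 / 0.000946353 = 180.873 qt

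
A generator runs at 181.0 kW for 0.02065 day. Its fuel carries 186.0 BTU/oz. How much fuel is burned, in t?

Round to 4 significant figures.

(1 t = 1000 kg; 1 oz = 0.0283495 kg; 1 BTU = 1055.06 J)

181.0 kW → 181000 W
0.02065 day → 1784.16 s
E = P × t = 181000 × 1784.16 = 3.22933×10⁸ J
186.0 BTU/oz → 6.92221×10⁶ J/kg
m = E / e_s = 3.22933×10⁸ / 6.92221×10⁶ = 46.6517 kg
In t: 46.6517 / 1000 = 0.0466517 t

0.04665 t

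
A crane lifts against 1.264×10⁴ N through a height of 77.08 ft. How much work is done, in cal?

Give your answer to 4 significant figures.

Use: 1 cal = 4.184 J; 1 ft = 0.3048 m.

77.08 ft × 0.3048 → 23.494 m
W = F × d = 12640 N × 23.494 m = 296964 J
296964 J ÷ (4.184 J/cal) = 70976.1 cal

7.098×10⁴ cal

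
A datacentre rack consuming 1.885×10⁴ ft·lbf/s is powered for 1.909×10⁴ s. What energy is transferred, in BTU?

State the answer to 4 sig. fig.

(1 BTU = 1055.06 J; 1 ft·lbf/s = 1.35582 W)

1.885×10⁴ ft·lbf/s × 1.35582 = 25557.2 W
E = P × t = 25557.2 W × 19090 s = 4.87887×10⁸ J
4.87887×10⁸ J ÷ (1055.06 J/BTU) = 462426 BTU

4.624×10⁵ BTU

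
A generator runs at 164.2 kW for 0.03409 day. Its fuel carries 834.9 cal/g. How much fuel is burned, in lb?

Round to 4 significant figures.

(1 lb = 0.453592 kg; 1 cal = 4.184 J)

305.2 lb

164.2 kW → 164200 W
0.03409 day → 2945.38 s
E = P × t = 164200 × 2945.38 = 4.83631×10⁸ J
834.9 cal/g → 3.49322×10⁶ J/kg
m = E / e_s = 4.83631×10⁸ / 3.49322×10⁶ = 138.448 kg
In lb: 138.448 / 0.453592 = 305.226 lb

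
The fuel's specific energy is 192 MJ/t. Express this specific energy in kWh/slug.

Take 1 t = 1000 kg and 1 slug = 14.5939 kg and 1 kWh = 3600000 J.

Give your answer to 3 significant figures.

192 MJ/t × 1000000 J/MJ ÷ 1000 kg/t = 192000 J/kg
192000 J/kg ÷ 3600000 J/kWh × 14.5939 kg/slug = 0.778341 kWh/slug

0.778 kWh/slug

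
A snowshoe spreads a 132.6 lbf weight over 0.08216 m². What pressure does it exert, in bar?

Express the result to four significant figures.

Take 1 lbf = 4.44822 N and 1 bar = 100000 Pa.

0.07179 bar

132.6 lbf × 4.44822 → 589.834 N
P = F / A = 589.834 N / 0.08216 m² = 7179.09 Pa
7179.09 Pa ÷ (100000 Pa/bar) = 0.0717909 bar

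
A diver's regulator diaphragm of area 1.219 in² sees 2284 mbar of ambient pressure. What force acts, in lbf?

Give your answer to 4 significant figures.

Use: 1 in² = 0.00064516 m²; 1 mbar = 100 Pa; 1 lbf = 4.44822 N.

2284 mbar × 100 → 228400 Pa
1.219 in² × 0.00064516 → 7.8645×10⁻⁴ m²
F = P × A = 228400 Pa × 7.8645×10⁻⁴ m² = 179.625 N
179.625 N ÷ (4.44822 N/lbf) = 40.3813 lbf

40.38 lbf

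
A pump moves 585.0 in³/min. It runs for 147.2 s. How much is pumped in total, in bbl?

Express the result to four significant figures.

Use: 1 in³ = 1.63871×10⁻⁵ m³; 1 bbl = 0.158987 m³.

0.1479 bbl

585.0 in³/min → 1.59774×10⁻⁴ m³/s
V = Q × t = 1.59774×10⁻⁴ × 147.2 = 0.0235187 m³
In bbl: 0.0235187 / 0.158987 = 0.147928 bbl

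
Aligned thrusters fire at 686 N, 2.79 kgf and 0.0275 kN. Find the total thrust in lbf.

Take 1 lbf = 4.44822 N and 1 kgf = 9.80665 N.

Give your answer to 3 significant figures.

686 N (already N)
2.79 kgf × 9.80665 = 27.3606 N
0.0275 kN × 1000 = 27.5 N
Combined: 686 + 27.3606 + 27.5 = 740.861 N
In lbf: 740.861 / 4.44822 = 166.552 lbf

167 lbf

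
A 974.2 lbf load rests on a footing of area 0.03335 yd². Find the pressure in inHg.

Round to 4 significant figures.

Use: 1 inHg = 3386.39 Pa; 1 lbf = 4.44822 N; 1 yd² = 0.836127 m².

45.89 inHg

974.2 lbf × 4.44822 → 4333.46 N
0.03335 yd² × 0.836127 → 0.0278848 m²
P = F / A = 4333.46 N / 0.0278848 m² = 155406 Pa
155406 Pa ÷ (3386.39 Pa/inHg) = 45.8913 inHg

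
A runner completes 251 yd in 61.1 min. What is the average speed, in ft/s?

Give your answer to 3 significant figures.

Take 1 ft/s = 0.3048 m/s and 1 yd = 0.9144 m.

0.205 ft/s

251 yd × 0.9144 = 229.514 m
61.1 min × 60 = 3666 s
v = d / t = 229.514 m / 3666 s = 0.0626061 m/s
0.0626061 m/s ÷ (0.3048 m/s/ft/s) = 0.205401 ft/s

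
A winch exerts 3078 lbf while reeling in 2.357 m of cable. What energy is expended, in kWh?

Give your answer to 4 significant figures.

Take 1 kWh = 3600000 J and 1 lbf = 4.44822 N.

3078 lbf × 4.44822 = 13691.6 N
W = F × d = 13691.6 N × 2.357 m = 32271.1 J
32271.1 J ÷ (3600000 J/kWh) = 0.00896419 kWh

0.008964 kWh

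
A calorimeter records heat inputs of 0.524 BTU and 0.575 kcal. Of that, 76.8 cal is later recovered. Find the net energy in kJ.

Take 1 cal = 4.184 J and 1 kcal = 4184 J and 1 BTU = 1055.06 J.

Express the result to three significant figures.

0.524 BTU × 1055.06 = 552.851 J
0.575 kcal × 4184 = 2405.8 J
76.8 cal × 4.184 = 321.331 J
Sum: 552.851 + 2405.8 − 321.331 = 2637.32 J
In kJ: 2637.32 / 1000 = 2.63732 kJ

2.64 kJ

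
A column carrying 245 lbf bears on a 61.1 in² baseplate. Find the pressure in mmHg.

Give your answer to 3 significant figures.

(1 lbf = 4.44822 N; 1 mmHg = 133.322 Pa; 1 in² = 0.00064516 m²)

207 mmHg

245 lbf × 4.44822 = 1089.81 N
61.1 in² × 0.00064516 = 0.0394193 m²
P = F / A = 1089.81 N / 0.0394193 m² = 27646.6 Pa
27646.6 Pa ÷ (133.322 Pa/mmHg) = 207.367 mmHg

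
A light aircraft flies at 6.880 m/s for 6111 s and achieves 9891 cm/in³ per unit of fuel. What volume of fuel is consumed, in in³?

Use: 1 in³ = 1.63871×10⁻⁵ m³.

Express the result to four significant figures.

d = v × t = 6.88 × 6111 = 42043.7 m
9891 cm/in³ → 6.03585×10⁶ m/m³
V = d / (distance per unit fuel) = 42043.7 / 6.03585×10⁶ = 0.00696566 m³
In in³: 0.00696566 / 1.63871×10⁻⁵ = 425.07 in³

425.1 in³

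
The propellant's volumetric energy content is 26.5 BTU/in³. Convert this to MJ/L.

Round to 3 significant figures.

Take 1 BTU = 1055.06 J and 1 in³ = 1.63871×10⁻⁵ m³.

1.71 MJ/L

26.5 BTU/in³ × 1055.06 J/BTU ÷ 1.63871×10⁻⁵ m³/in³ = 1.70616×10⁹ J/m³
1.70616×10⁹ J/m³ ÷ 1000000 J/MJ × 0.001 m³/L = 1.70616 MJ/L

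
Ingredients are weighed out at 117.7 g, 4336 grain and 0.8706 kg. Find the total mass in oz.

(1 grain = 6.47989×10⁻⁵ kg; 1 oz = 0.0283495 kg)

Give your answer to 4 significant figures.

44.77 oz

117.7 g × 0.001 = 0.1177 kg
4336 grain × 6.47989×10⁻⁵ = 0.280968 kg
0.8706 kg (already kg)
Sum: 0.1177 + 0.280968 + 0.8706 = 1.26927 kg
In oz: 1.26927 / 0.0283495 = 44.7722 oz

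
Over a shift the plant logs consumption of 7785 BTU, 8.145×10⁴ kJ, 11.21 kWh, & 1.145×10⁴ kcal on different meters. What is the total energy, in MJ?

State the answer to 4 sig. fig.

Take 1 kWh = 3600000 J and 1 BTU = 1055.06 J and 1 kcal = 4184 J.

7785 BTU × 1055.06 → 8.21364×10⁶ J
8.145×10⁴ kJ × 1000 → 8.145×10⁷ J
11.21 kWh × 3600000 → 4.0356×10⁷ J
1.145×10⁴ kcal × 4184 → 4.79068×10⁷ J
Sum: 8.21364×10⁶ + 8.145×10⁷ + 4.0356×10⁷ + 4.79068×10⁷ = 1.77926×10⁸ J
In MJ: 1.77926×10⁸ / 1000000 = 177.926 MJ

177.9 MJ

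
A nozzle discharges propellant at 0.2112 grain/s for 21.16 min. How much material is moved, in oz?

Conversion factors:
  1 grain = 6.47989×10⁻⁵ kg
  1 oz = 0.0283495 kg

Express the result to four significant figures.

0.2112 grain/s → 1.36855×10⁻⁵ kg/s
21.16 min → 1269.6 s
m = ṁ × t = 1.36855×10⁻⁵ × 1269.6 = 0.0173751 kg
In oz: 0.0173751 / 0.0283495 = 0.612889 oz

0.6129 oz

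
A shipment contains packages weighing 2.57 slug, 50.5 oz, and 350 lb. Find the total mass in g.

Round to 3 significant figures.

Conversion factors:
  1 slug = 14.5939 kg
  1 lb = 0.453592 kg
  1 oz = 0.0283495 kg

2.57 slug × 14.5939 = 37.5063 kg
50.5 oz × 0.0283495 = 1.43165 kg
350 lb × 0.453592 = 158.757 kg
Total: 37.5063 + 1.43165 + 158.757 = 197.695 kg
In g: 197.695 / 0.001 = 197695 g

1.98×10⁵ g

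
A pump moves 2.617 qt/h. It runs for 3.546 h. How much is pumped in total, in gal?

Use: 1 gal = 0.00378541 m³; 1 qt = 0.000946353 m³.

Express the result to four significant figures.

2.320 gal

2.617 qt/h → 6.87946×10⁻⁷ m³/s
3.546 h → 12765.6 s
V = Q × t = 6.87946×10⁻⁷ × 12765.6 = 0.00878204 m³
In gal: 0.00878204 / 0.00378541 = 2.31997 gal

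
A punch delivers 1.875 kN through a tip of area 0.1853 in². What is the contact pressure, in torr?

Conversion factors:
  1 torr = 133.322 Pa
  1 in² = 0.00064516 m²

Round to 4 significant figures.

1.176×10⁵ torr

1.875 kN × 1000 = 1875 N
0.1853 in² × 0.00064516 = 1.19548×10⁻⁴ m²
P = F / A = 1875 N / 1.19548×10⁻⁴ m² = 1.56841×10⁷ Pa
1.56841×10⁷ Pa ÷ (133.322 Pa/torr) = 117641 torr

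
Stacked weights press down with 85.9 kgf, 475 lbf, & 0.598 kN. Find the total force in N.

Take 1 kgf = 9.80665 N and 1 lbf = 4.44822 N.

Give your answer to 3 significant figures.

3550 N

85.9 kgf × 9.80665 = 842.391 N
475 lbf × 4.44822 = 2112.9 N
0.598 kN × 1000 = 598 N
Sum: 842.391 + 2112.9 + 598 = 3553.29 N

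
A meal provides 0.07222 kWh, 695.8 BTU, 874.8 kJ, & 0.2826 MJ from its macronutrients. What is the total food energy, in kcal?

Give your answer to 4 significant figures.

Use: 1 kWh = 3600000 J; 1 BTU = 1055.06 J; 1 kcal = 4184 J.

0.07222 kWh × 3600000 = 259992 J
695.8 BTU × 1055.06 = 734111 J
874.8 kJ × 1000 = 874800 J
0.2826 MJ × 1000000 = 282600 J
Total: 259992 + 734111 + 874800 + 282600 = 2.1515×10⁶ J
In kcal: 2.1515×10⁶ / 4184 = 514.221 kcal

514.2 kcal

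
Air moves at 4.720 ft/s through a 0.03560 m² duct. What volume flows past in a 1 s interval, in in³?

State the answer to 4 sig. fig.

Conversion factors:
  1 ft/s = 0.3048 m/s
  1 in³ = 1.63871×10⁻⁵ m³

4.720 ft/s × 0.3048 = 1.43866 m/s
V = v × A × t = 1.43866 m/s × 0.0356 m² × 1 s = 0.0512163 m³
0.0512163 m³ ÷ (1.63871×10⁻⁵ m³/in³) = 3125.4 in³

3125 in³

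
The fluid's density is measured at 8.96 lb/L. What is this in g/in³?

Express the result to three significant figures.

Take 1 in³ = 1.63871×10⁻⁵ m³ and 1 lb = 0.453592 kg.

8.96 lb/L × 0.453592 kg/lb ÷ 0.001 m³/L = 4064.18 kg/m³
4064.18 kg/m³ ÷ 0.001 kg/g × 1.63871×10⁻⁵ m³/in³ = 66.6001 g/in³

66.6 g/in³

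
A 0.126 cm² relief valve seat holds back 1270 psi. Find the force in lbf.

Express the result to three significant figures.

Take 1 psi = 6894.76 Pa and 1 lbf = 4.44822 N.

24.8 lbf

1270 psi × 6894.76 → 8.75635×10⁶ Pa
0.126 cm² × 0.0001 → 1.26×10⁻⁵ m²
F = P × A = 8.75635×10⁶ Pa × 1.26×10⁻⁵ m² = 110.33 N
110.33 N ÷ (4.44822 N/lbf) = 24.8032 lbf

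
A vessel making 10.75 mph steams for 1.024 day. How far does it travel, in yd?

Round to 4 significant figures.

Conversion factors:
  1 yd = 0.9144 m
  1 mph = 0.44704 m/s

4.650×10⁵ yd

10.75 mph × 0.44704 → 4.80568 m/s
1.024 day × 86400 → 88473.6 s
d = v × t = 4.80568 m/s × 88473.6 s = 425176 m
425176 m ÷ (0.9144 m/yd) = 464978 yd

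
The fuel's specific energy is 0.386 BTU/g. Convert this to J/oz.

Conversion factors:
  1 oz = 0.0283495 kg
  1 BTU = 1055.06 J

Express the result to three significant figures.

0.386 BTU/g × 1055.06 J/BTU ÷ 0.001 kg/g = 407253 J/kg
407253 J/kg × 0.0283495 kg/oz = 11545.4 J/oz

1.15×10⁴ J/oz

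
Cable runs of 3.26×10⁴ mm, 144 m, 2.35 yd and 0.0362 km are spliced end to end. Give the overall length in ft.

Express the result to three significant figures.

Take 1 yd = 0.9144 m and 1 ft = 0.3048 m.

3.26×10⁴ mm × 0.001 = 32.6 m
144 m (already m)
2.35 yd × 0.9144 = 2.14884 m
0.0362 km × 1000 = 36.2 m
Sum: 32.6 + 144 + 2.14884 + 36.2 = 214.949 m
In ft: 214.949 / 0.3048 = 705.213 ft

705 ft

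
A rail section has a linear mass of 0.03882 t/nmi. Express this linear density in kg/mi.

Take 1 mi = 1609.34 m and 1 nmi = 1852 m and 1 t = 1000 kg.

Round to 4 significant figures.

33.73 kg/mi

0.03882 t/nmi × 1000 kg/t ÷ 1852 m/nmi = 0.0209611 kg/m
0.0209611 kg/m × 1609.34 m/mi = 33.7335 kg/mi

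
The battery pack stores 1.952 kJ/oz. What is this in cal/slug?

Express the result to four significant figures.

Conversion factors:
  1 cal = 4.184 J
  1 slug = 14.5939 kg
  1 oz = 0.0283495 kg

1.952 kJ/oz × 1000 J/kJ ÷ 0.0283495 kg/oz = 68854.8 J/kg
68854.8 J/kg ÷ 4.184 J/cal × 14.5939 kg/slug = 240167 cal/slug

2.402×10⁵ cal/slug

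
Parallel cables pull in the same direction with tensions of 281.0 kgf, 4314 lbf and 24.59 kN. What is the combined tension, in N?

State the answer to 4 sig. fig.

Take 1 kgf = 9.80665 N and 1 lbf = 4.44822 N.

281.0 kgf × 9.80665 = 2755.67 N
4314 lbf × 4.44822 = 19189.6 N
24.59 kN × 1000 = 24590 N
Total: 2755.67 + 19189.6 + 24590 = 46535.3 N

4.654×10⁴ N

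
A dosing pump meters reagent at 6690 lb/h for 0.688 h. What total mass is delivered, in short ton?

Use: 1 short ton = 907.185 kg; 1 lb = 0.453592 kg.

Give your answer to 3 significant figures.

2.30 short ton

6690 lb/h → 0.842925 kg/s
0.688 h → 2476.8 s
m = ṁ × t = 0.842925 × 2476.8 = 2087.76 kg
In short ton: 2087.76 / 907.185 = 2.30136 short ton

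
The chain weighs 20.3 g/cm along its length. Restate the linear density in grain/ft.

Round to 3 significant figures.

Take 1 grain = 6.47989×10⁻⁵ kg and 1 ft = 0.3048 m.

9550 grain/ft

20.3 g/cm × 0.001 kg/g ÷ 0.01 m/cm = 2.03 kg/m
2.03 kg/m ÷ 6.47989×10⁻⁵ kg/grain × 0.3048 m/ft = 9548.68 grain/ft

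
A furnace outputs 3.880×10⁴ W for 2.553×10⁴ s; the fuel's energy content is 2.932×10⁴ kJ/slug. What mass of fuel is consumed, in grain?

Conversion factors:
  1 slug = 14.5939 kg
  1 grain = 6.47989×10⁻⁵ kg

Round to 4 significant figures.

E = P × t = 38800 × 25530 = 9.90564×10⁸ J
2.932×10⁴ kJ/slug → 2.00906×10⁶ J/kg
m = E / e_s = 9.90564×10⁸ / 2.00906×10⁶ = 493.048 kg
In grain: 493.048 / 6.47989×10⁻⁵ = 7.60889×10⁶ grain

7.609×10⁶ grain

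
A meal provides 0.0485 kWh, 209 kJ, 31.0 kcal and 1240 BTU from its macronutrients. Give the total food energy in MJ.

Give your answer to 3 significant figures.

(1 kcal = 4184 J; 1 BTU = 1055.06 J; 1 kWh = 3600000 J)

0.0485 kWh × 3600000 = 174600 J
209 kJ × 1000 = 209000 J
31.0 kcal × 4184 = 129704 J
1240 BTU × 1055.06 = 1.30827×10⁶ J
Sum: 174600 + 209000 + 129704 + 1.30827×10⁶ = 1.82157×10⁶ J
In MJ: 1.82157×10⁶ / 1000000 = 1.82157 MJ

1.82 MJ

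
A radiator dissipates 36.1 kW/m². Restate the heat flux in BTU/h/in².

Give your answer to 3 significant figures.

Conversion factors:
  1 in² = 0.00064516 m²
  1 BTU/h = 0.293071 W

36.1 kW/m² × 1000 W/kW = 36100 W/m²
36100 W/m² ÷ 0.293071 W/BTU/h × 0.00064516 m²/in² = 79.4697 BTU/h/in²

79.5 BTU/h/in²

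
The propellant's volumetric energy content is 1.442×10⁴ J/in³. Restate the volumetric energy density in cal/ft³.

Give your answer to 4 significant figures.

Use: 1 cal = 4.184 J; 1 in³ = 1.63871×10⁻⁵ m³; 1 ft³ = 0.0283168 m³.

5.955×10⁶ cal/ft³

1.442×10⁴ J/in³ ÷ 1.63871×10⁻⁵ m³/in³ = 8.7996×10⁸ J/m³
8.7996×10⁸ J/m³ ÷ 4.184 J/cal × 0.0283168 m³/ft³ = 5.95546×10⁶ cal/ft³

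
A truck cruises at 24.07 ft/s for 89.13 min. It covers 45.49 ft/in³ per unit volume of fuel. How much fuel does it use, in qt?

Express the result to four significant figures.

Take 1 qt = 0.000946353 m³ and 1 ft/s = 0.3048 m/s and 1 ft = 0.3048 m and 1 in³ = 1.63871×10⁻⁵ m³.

49.00 qt

24.07 ft/s → 7.33654 m/s
89.13 min → 5347.8 s
d = v × t = 7.33654 × 5347.8 = 39234.3 m
45.49 ft/in³ → 846114 m/m³
V = d / (distance per unit fuel) = 39234.3 / 846114 = 0.04637 m³
In qt: 0.04637 / 0.000946353 = 48.9986 qt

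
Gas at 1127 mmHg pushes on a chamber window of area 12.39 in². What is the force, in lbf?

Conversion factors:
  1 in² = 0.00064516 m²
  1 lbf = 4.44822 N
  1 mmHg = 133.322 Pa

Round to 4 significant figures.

270.0 lbf

1127 mmHg × 133.322 = 150254 Pa
12.39 in² × 0.00064516 = 0.00799353 m²
F = P × A = 150254 Pa × 0.00799353 m² = 1201.06 N
1201.06 N ÷ (4.44822 N/lbf) = 270.009 lbf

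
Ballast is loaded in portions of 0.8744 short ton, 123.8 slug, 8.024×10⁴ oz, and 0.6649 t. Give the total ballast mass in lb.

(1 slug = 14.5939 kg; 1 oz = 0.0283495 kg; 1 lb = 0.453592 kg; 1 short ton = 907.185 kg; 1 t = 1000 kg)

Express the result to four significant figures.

1.221×10⁴ lb

0.8744 short ton × 907.185 = 793.243 kg
123.8 slug × 14.5939 = 1806.72 kg
8.024×10⁴ oz × 0.0283495 = 2274.76 kg
0.6649 t × 1000 = 664.9 kg
Combined: 793.243 + 1806.72 + 2274.76 + 664.9 = 5539.62 kg
In lb: 5539.62 / 0.453592 = 12212.8 lb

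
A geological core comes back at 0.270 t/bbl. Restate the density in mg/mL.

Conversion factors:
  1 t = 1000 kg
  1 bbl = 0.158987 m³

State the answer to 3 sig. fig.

0.270 t/bbl × 1000 kg/t ÷ 0.158987 m³/bbl = 1698.25 kg/m³
1698.25 kg/m³ ÷ 10⁻⁶ kg/mg × 10⁻⁶ m³/mL = 1698.25 mg/mL

1700 mg/mL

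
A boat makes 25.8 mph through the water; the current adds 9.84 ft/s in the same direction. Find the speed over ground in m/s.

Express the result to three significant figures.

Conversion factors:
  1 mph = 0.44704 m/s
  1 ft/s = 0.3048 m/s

14.5 m/s

25.8 mph × 0.44704 → 11.5336 m/s
9.84 ft/s × 0.3048 → 2.99923 m/s
Total: 11.5336 + 2.99923 = 14.5328 m/s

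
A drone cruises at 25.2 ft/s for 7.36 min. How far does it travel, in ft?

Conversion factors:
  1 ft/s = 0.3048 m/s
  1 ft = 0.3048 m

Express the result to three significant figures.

25.2 ft/s × 0.3048 → 7.68096 m/s
7.36 min × 60 → 441.6 s
d = v × t = 7.68096 m/s × 441.6 s = 3391.91 m
3391.91 m ÷ (0.3048 m/ft) = 11128.3 ft

1.11×10⁴ ft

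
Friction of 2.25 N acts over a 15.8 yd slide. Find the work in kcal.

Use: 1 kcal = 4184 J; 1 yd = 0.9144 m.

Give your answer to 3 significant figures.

0.00777 kcal

15.8 yd × 0.9144 → 14.4475 m
W = F × d = 2.25 N × 14.4475 m = 32.5069 J
32.5069 J ÷ (4184 J/kcal) = 0.00776934 kcal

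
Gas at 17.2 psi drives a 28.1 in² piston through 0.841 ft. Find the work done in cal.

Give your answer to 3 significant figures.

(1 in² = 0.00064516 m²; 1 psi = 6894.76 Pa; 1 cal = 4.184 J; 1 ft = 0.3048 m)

132 cal

17.2 psi → 118590 Pa
28.1 in² → 0.018129 m²
F = P × A = 118590 × 0.018129 = 2149.92 N
0.841 ft → 0.256337 m
W = F × d = 2149.92 × 0.256337 = 551.104 J
In cal: 551.104 / 4.184 = 131.717 cal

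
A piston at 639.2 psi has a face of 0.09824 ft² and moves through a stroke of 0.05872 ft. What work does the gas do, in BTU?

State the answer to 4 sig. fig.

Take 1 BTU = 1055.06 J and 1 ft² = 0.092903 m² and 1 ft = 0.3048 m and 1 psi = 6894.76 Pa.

0.6823 BTU

639.2 psi → 4.40713×10⁶ Pa
0.09824 ft² → 0.00912679 m²
F = P × A = 4.40713×10⁶ × 0.00912679 = 40223 N
0.05872 ft → 0.0178979 m
W = F × d = 40223 × 0.0178979 = 719.907 J
In BTU: 719.907 / 1055.06 = 0.682337 BTU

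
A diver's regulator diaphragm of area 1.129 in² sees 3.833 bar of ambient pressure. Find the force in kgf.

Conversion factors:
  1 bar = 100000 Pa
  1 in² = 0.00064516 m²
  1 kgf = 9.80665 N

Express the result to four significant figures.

28.47 kgf

3.833 bar × 100000 = 383300 Pa
1.129 in² × 0.00064516 = 7.28386×10⁻⁴ m²
F = P × A = 383300 Pa × 7.28386×10⁻⁴ m² = 279.19 N
279.19 N ÷ (9.80665 N/kgf) = 28.4695 kgf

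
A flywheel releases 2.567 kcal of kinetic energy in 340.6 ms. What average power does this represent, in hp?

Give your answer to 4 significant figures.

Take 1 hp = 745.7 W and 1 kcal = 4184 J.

2.567 kcal × 4184 = 10740.3 J
340.6 ms × 0.001 = 0.3406 s
P = E / t = 10740.3 J / 0.3406 s = 31533.5 W
31533.5 W ÷ (745.7 W/hp) = 42.2871 hp

42.29 hp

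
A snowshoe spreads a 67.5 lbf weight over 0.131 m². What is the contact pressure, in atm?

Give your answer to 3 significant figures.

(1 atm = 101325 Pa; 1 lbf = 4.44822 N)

0.0226 atm

67.5 lbf × 4.44822 = 300.255 N
P = F / A = 300.255 N / 0.131 m² = 2292.02 Pa
2292.02 Pa ÷ (101325 Pa/atm) = 0.0226205 atm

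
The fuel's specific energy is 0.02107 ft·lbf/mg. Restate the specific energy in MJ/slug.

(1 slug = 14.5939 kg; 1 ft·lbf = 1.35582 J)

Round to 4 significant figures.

0.02107 ft·lbf/mg × 1.35582 J/ft·lbf ÷ 10⁻⁶ kg/mg = 28567.1 J/kg
28567.1 J/kg ÷ 1000000 J/MJ × 14.5939 kg/slug = 0.416905 MJ/slug

0.4169 MJ/slug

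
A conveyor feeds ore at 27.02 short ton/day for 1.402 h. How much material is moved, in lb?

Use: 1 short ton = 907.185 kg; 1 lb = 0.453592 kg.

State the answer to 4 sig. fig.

27.02 short ton/day → 0.283705 kg/s
1.402 h → 5047.2 s
m = ṁ × t = 0.283705 × 5047.2 = 1431.92 kg
In lb: 1431.92 / 0.453592 = 3156.85 lb

3157 lb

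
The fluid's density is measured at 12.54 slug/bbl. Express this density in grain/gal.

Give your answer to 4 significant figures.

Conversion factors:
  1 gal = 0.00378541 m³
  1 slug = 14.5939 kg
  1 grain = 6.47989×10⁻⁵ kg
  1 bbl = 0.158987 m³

6.724×10⁴ grain/gal

12.54 slug/bbl × 14.5939 kg/slug ÷ 0.158987 m³/bbl = 1151.08 kg/m³
1151.08 kg/m³ ÷ 6.47989×10⁻⁵ kg/grain × 0.00378541 m³/gal = 67243.6 grain/gal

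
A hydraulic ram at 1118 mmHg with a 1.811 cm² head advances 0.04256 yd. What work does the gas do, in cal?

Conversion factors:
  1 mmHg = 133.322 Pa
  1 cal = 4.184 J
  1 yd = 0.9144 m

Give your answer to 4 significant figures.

0.2511 cal

1118 mmHg → 149054 Pa
1.811 cm² → 1.811×10⁻⁴ m²
F = P × A = 149054 × 1.811×10⁻⁴ = 26.9937 N
0.04256 yd → 0.0389169 m
W = F × d = 26.9937 × 0.0389169 = 1.05051 J
In cal: 1.05051 / 4.184 = 0.251078 cal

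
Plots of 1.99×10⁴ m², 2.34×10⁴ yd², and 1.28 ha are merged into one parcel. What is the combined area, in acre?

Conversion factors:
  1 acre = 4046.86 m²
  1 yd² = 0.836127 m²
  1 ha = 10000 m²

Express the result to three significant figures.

12.9 acre

1.99×10⁴ m² (already m²)
2.34×10⁴ yd² × 0.836127 → 19565.4 m²
1.28 ha × 10000 → 12800 m²
Combined: 19900 + 19565.4 + 12800 = 52265.4 m²
In acre: 52265.4 / 4046.86 = 12.9151 acre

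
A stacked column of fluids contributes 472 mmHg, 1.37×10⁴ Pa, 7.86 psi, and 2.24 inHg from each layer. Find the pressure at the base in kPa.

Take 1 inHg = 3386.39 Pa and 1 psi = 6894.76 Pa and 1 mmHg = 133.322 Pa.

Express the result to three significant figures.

138 kPa

472 mmHg × 133.322 → 62928 Pa
1.37×10⁴ Pa (already Pa)
7.86 psi × 6894.76 → 54192.8 Pa
2.24 inHg × 3386.39 → 7585.51 Pa
Sum: 62928 + 13700 + 54192.8 + 7585.51 = 138406 Pa
In kPa: 138406 / 1000 = 138.406 kPa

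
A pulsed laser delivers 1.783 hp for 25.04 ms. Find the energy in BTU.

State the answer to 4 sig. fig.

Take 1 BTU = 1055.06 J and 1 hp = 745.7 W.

1.783 hp × 745.7 = 1329.58 W
25.04 ms × 0.001 = 0.02504 s
E = P × t = 1329.58 W × 0.02504 s = 33.2927 J
33.2927 J ÷ (1055.06 J/BTU) = 0.0315553 BTU

0.03156 BTU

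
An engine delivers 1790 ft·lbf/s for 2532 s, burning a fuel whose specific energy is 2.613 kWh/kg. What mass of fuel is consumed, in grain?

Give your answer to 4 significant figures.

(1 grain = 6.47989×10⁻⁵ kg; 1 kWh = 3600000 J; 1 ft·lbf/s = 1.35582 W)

1790 ft·lbf/s → 2426.92 W
E = P × t = 2426.92 × 2532 = 6.14496×10⁶ J
2.613 kWh/kg → 9.4068×10⁶ J/kg
m = E / e_s = 6.14496×10⁶ / 9.4068×10⁶ = 0.653247 kg
In grain: 0.653247 / 6.47989×10⁻⁵ = 10081.1 grain

1.008×10⁴ grain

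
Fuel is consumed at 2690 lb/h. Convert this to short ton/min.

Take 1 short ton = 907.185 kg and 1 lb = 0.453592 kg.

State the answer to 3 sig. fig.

2690 lb/h × 0.453592 kg/lb ÷ 3600 s/h = 0.338934 kg/s
0.338934 kg/s ÷ 907.185 kg/short ton × 60 s/min = 0.0224166 short ton/min

0.0224 short ton/min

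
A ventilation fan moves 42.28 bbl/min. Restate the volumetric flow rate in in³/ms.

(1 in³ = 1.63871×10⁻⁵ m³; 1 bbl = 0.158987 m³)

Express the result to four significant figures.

6.837 in³/ms

42.28 bbl/min × 0.158987 m³/bbl ÷ 60 s/min = 0.112033 m³/s
0.112033 m³/s ÷ 1.63871×10⁻⁵ m³/in³ × 0.001 s/ms = 6.83666 in³/ms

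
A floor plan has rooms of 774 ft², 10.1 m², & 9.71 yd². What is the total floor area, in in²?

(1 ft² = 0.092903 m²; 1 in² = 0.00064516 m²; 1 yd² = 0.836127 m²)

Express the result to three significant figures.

774 ft² × 0.092903 → 71.9069 m²
10.1 m² (already m²)
9.71 yd² × 0.836127 → 8.11879 m²
Total: 71.9069 + 10.1 + 8.11879 = 90.1257 m²
In in²: 90.1257 / 0.00064516 = 139695 in²

1.40×10⁵ in²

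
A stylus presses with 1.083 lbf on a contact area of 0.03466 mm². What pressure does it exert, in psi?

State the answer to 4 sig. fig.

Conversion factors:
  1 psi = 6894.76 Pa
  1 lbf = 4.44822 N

2.016×10⁴ psi

1.083 lbf × 4.44822 = 4.81742 N
0.03466 mm² × 10⁻⁶ = 3.466×10⁻⁸ m²
P = F / A = 4.81742 N / 3.466×10⁻⁸ m² = 1.38991×10⁸ Pa
1.38991×10⁸ Pa ÷ (6894.76 Pa/psi) = 20158.9 psi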